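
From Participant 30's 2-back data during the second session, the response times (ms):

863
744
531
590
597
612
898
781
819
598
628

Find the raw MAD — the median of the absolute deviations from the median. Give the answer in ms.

97 ms

Sorted: 531, 590, 597, 598, 612, 628, 744, 781, 819, 863, 898 → median = 628
|x − 628|: 235, 116, 97, 38, 31, 16, 270, 153, 191, 30, 0
Sorted deviations: 0, 16, 30, 31, 38, 97, 116, 153, 191, 235, 270 → MAD = 97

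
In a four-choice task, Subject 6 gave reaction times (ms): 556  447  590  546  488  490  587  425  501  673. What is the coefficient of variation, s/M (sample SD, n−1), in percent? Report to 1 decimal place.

14.1%

n = 10, Σ = 5303, M = 530.3000
Σ(x−M)² = 50348.100; s = √(50348.100/9) = 74.7946
CV = 74.7946 / 530.3000 = 0.14104 = 14.104%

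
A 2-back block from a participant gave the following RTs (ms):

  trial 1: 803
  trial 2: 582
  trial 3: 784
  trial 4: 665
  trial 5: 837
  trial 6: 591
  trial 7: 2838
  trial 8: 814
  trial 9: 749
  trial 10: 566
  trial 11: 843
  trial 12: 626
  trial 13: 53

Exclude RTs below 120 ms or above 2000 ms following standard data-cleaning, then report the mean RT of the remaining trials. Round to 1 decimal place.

Excluded: 53, 2838
Retained (n=11): Σ = 7860
Mean = 7860/11 = 714.5455

714.5 ms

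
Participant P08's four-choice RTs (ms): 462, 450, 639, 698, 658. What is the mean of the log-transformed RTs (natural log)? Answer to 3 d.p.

ln(RT): 6.1356, 6.1092, 6.4599, 6.5482, 6.4892
Σ ln(RT) = 31.7421
Mean = 31.7421/5 = 6.34843

6.348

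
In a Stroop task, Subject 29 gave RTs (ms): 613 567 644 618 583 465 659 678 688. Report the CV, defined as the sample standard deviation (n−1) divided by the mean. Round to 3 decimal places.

0.112

n = 9, Σ = 5515, M = 612.7778
Σ(x−M)² = 37871.556; s = √(37871.556/8) = 68.8037
CV = 68.8037 / 612.7778 = 0.11228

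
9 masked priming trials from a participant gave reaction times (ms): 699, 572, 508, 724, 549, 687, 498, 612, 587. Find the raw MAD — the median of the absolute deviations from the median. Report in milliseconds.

79 ms

Sorted: 498, 508, 549, 572, 587, 612, 687, 699, 724 → median = 587
|x − 587|: 112, 15, 79, 137, 38, 100, 89, 25, 0
Sorted deviations: 0, 15, 25, 38, 79, 89, 100, 112, 137 → MAD = 79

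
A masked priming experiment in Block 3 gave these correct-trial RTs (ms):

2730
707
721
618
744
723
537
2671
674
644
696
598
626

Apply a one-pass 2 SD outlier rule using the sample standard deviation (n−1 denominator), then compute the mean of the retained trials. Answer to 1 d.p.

n = 13, ΣRT = 12689, M = 976.077
Σ(x−M)² = 7070856.92; s = √(7070856.92/12) = 767.618
Cutoffs: 976.077 ± 2·767.618 → [-559.2, 2511.3]
Outside: 2671, 2730 → excluded.
Retained (n=11): Σ = 7288, mean = 7288/11 = 662.545

662.5 ms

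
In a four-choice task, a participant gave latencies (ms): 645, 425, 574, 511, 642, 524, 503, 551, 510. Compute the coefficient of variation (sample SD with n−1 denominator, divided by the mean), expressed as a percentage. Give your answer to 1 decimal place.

n = 9, Σ = 4885, M = 542.7778
Σ(x−M)² = 39227.556; s = √(39227.556/8) = 70.0246
CV = 70.0246 / 542.7778 = 0.12901 = 12.901%

12.9%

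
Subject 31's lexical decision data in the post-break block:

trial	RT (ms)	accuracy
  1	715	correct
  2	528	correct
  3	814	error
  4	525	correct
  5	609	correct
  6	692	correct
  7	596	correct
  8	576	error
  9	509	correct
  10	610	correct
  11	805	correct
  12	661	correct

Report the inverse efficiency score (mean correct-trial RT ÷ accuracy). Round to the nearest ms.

Correct trials (n=10): 715, 528, 525, 609, 692, 596, 509, 610, 805, 661
Mean correct RT = 6250/10 = 625.0000 ms
Proportion correct = 10/12
IES = 625.0000 / (10/12) = 750.000 ms

750 ms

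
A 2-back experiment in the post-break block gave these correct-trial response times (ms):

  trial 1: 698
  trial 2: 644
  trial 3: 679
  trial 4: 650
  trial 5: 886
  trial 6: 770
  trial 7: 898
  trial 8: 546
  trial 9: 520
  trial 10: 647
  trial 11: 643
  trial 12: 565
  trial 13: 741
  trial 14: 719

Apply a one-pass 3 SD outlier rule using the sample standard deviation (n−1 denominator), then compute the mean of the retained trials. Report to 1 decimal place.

686.1 ms

n = 14, ΣRT = 9606, M = 686.143
Σ(x−M)² = 164533.71; s = √(164533.71/13) = 112.501
Cutoffs: 686.143 ± 3·112.501 → [348.6, 1023.6]
No RTs fall outside the cutoffs; all 14 retained. Mean = 9606/14 = 686.143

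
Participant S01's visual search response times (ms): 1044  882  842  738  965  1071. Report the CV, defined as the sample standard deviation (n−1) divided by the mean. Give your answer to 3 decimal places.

n = 6, Σ = 5542, M = 923.6667
Σ(x−M)² = 80773.333; s = √(80773.333/5) = 127.1010
CV = 127.1010 / 923.6667 = 0.13760

0.138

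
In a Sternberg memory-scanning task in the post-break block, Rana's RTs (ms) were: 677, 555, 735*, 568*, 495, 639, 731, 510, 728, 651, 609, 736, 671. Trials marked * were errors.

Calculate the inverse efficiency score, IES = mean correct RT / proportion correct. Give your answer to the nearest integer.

Correct trials (n=11): 677, 555, 495, 639, 731, 510, 728, 651, 609, 736, 671
Mean correct RT = 7002/11 = 636.5455 ms
Proportion correct = 11/13
IES = 636.5455 / (11/13) = 752.281 ms

752 ms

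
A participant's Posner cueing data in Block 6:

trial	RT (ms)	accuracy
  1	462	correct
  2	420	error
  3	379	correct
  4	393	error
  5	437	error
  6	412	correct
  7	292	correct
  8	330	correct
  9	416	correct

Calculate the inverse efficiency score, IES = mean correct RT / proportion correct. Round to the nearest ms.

Correct trials (n=6): 462, 379, 412, 292, 330, 416
Mean correct RT = 2291/6 = 381.8333 ms
Proportion correct = 6/9
IES = 381.8333 / (6/9) = 572.750 ms

573 ms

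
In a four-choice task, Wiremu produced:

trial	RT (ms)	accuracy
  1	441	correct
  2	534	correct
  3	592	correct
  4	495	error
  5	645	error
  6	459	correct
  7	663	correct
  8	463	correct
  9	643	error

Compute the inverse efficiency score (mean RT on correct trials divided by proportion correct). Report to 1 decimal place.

Correct trials (n=6): 441, 534, 592, 459, 663, 463
Mean correct RT = 3152/6 = 525.3333 ms
Proportion correct = 6/9
IES = 525.3333 / (6/9) = 788.000 ms

788.0 ms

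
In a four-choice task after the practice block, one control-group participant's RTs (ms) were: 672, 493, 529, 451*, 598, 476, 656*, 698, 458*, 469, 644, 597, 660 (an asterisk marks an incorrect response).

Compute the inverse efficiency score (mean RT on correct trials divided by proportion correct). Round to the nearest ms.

759 ms

Correct trials (n=10): 672, 493, 529, 598, 476, 698, 469, 644, 597, 660
Mean correct RT = 5836/10 = 583.6000 ms
Proportion correct = 10/13
IES = 583.6000 / (10/13) = 758.680 ms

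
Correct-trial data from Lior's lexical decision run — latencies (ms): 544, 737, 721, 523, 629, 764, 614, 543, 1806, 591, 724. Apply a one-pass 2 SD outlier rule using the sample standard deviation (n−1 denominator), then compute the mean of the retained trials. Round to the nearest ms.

n = 11, ΣRT = 8196, M = 745.091
Σ(x−M)² = 1311984.91; s = √(1311984.91/10) = 362.213
Cutoffs: 745.091 ± 2·362.213 → [20.7, 1469.5]
Outside: 1806 → excluded.
Retained (n=10): Σ = 6390, mean = 6390/10 = 639.000

639 ms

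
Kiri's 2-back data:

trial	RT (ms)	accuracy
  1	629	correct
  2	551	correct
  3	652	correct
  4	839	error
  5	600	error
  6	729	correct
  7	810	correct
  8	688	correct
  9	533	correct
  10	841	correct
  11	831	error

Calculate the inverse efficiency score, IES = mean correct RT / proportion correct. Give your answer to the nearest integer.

934 ms

Correct trials (n=8): 629, 551, 652, 729, 810, 688, 533, 841
Mean correct RT = 5433/8 = 679.1250 ms
Proportion correct = 8/11
IES = 679.1250 / (8/11) = 933.797 ms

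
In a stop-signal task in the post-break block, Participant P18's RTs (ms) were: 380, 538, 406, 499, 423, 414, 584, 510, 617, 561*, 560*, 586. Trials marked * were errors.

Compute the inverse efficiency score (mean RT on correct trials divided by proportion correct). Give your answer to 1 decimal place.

594.8 ms

Correct trials (n=10): 380, 538, 406, 499, 423, 414, 584, 510, 617, 586
Mean correct RT = 4957/10 = 495.7000 ms
Proportion correct = 10/12
IES = 495.7000 / (10/12) = 594.840 ms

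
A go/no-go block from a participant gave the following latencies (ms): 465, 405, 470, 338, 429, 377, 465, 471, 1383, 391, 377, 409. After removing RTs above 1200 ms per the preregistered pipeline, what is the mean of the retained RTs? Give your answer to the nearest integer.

418 ms

Excluded: 1383
Retained (n=11): Σ = 4597
Mean = 4597/11 = 417.9091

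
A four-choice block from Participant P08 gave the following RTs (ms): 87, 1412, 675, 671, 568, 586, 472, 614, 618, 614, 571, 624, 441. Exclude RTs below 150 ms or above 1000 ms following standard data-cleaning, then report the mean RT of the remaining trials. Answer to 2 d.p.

Excluded: 87, 1412
Retained (n=11): Σ = 6454
Mean = 6454/11 = 586.7273

586.73 ms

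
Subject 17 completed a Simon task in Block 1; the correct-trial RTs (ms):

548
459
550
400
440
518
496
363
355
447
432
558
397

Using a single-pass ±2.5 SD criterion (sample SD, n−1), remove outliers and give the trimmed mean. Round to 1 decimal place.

458.7 ms

n = 13, ΣRT = 5963, M = 458.692
Σ(x−M)² = 59442.77; s = √(59442.77/12) = 70.382
Cutoffs: 458.692 ± 2.5·70.382 → [282.7, 634.6]
No RTs fall outside the cutoffs; all 13 retained. Mean = 5963/13 = 458.692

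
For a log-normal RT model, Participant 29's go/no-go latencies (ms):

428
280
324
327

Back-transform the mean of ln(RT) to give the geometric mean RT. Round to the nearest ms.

336 ms

ln(RT): 6.0591, 5.6348, 5.7807, 5.7900
Mean ln(RT) = 23.2646/4 = 5.81615
Geometric mean = exp(5.81615) = 335.68 ms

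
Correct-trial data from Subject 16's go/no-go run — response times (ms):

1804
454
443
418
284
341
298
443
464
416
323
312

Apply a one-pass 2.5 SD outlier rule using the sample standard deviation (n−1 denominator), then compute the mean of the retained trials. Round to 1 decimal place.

381.5 ms

n = 12, ΣRT = 6000, M = 500.000
Σ(x−M)² = 1903520.00; s = √(1903520.00/11) = 415.990
Cutoffs: 500.000 ± 2.5·415.990 → [-540.0, 1540.0]
Outside: 1804 → excluded.
Retained (n=11): Σ = 4196, mean = 4196/11 = 381.455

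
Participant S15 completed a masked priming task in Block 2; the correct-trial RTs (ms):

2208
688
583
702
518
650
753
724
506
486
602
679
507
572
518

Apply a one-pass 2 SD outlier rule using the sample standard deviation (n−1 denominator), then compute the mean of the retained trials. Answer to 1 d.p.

n = 15, ΣRT = 10696, M = 713.067
Σ(x−M)² = 2504582.93; s = √(2504582.93/14) = 422.964
Cutoffs: 713.067 ± 2·422.964 → [-132.9, 1559.0]
Outside: 2208 → excluded.
Retained (n=14): Σ = 8488, mean = 8488/14 = 606.286

606.3 ms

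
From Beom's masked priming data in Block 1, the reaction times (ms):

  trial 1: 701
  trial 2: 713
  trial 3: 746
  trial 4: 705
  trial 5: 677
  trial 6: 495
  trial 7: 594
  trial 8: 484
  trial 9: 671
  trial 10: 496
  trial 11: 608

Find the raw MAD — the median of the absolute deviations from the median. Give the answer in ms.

Sorted: 484, 495, 496, 594, 608, 671, 677, 701, 705, 713, 746 → median = 671
|x − 671|: 30, 42, 75, 34, 6, 176, 77, 187, 0, 175, 63
Sorted deviations: 0, 6, 30, 34, 42, 63, 75, 77, 175, 176, 187 → MAD = 63

63 ms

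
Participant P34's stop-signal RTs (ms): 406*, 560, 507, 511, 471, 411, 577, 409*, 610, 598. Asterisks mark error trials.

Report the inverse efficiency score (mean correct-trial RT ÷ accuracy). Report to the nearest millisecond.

Correct trials (n=8): 560, 507, 511, 471, 411, 577, 610, 598
Mean correct RT = 4245/8 = 530.6250 ms
Proportion correct = 8/10
IES = 530.6250 / (8/10) = 663.281 ms

663 ms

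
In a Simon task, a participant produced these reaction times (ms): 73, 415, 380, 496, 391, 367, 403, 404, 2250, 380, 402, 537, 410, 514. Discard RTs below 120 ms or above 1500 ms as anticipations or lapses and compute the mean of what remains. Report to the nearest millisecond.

Excluded: 73, 2250
Retained (n=12): Σ = 5099
Mean = 5099/12 = 424.9167

425 ms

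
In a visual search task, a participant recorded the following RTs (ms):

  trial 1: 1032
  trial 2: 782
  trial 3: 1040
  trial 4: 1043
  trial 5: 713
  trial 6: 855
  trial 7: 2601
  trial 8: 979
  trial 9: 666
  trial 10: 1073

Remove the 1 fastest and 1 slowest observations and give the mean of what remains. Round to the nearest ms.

940 ms

Sorted: 666, 713, 782, 855, 979, 1032, 1040, 1043, 1073, 2601
Drop lowest 1 (666) and highest 1 (2601)
Remaining (n=8): Σ = 7517, mean = 7517/8 = 939.625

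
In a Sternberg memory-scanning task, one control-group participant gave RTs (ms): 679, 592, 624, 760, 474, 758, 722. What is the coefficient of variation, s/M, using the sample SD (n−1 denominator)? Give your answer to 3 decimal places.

n = 7, Σ = 4609, M = 658.4286
Σ(x−M)² = 64307.714; s = √(64307.714/6) = 103.5275
CV = 103.5275 / 658.4286 = 0.15723

0.157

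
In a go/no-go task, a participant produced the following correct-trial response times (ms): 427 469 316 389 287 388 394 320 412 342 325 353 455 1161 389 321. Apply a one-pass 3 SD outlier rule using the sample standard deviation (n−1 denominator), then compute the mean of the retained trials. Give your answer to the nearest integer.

n = 16, ΣRT = 6748, M = 421.750
Σ(x−M)² = 624297.00; s = √(624297.00/15) = 204.009
Cutoffs: 421.750 ± 3·204.009 → [-190.3, 1033.8]
Outside: 1161 → excluded.
Retained (n=15): Σ = 5587, mean = 5587/15 = 372.467

372 ms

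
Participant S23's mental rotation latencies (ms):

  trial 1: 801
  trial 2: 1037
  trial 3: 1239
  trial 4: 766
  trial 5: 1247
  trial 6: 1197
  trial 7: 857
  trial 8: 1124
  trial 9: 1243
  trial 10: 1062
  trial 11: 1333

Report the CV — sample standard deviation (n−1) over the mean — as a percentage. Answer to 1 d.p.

n = 11, Σ = 11906, M = 1082.3636
Σ(x−M)² = 387650.545; s = √(387650.545/10) = 196.8884
CV = 196.8884 / 1082.3636 = 0.18191 = 18.191%

18.2%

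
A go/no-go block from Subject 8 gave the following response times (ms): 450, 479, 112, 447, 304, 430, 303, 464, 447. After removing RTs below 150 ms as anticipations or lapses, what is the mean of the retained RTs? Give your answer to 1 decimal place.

415.5 ms

Excluded: 112
Retained (n=8): Σ = 3324
Mean = 3324/8 = 415.5000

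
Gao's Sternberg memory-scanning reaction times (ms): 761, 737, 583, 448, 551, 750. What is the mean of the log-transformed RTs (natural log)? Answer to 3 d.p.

6.440

ln(RT): 6.6346, 6.6026, 6.3682, 6.1048, 6.3117, 6.6201
Σ ln(RT) = 38.6420
Mean = 38.6420/6 = 6.44033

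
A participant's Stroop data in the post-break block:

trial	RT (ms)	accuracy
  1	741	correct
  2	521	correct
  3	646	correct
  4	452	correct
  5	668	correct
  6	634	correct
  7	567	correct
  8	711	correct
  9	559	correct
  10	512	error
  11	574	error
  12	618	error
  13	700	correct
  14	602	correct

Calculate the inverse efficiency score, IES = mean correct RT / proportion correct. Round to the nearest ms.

Correct trials (n=11): 741, 521, 646, 452, 668, 634, 567, 711, 559, 700, 602
Mean correct RT = 6801/11 = 618.2727 ms
Proportion correct = 11/14
IES = 618.2727 / (11/14) = 786.893 ms

787 ms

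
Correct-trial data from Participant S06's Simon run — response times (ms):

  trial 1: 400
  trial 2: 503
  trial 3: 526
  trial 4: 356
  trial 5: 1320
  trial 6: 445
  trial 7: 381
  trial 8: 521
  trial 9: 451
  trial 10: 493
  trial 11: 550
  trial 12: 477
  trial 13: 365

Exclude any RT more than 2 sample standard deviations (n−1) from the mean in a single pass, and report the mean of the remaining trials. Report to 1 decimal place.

n = 13, ΣRT = 6788, M = 522.154
Σ(x−M)² = 738771.69; s = √(738771.69/12) = 248.122
Cutoffs: 522.154 ± 2·248.122 → [25.9, 1018.4]
Outside: 1320 → excluded.
Retained (n=12): Σ = 5468, mean = 5468/12 = 455.667

455.7 ms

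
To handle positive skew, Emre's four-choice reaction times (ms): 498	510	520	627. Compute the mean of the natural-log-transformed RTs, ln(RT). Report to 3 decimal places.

6.285

ln(RT): 6.2106, 6.2344, 6.2538, 6.4409
Σ ln(RT) = 25.1398
Mean = 25.1398/4 = 6.28495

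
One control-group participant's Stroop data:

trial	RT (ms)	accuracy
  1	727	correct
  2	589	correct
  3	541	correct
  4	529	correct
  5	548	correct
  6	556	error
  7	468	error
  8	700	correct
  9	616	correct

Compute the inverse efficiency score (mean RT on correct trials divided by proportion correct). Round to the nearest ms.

781 ms

Correct trials (n=7): 727, 589, 541, 529, 548, 700, 616
Mean correct RT = 4250/7 = 607.1429 ms
Proportion correct = 7/9
IES = 607.1429 / (7/9) = 780.612 ms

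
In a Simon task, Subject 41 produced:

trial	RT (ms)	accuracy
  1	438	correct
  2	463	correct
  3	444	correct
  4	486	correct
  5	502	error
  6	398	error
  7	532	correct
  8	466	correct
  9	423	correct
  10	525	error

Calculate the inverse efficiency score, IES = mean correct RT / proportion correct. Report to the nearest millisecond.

664 ms

Correct trials (n=7): 438, 463, 444, 486, 532, 466, 423
Mean correct RT = 3252/7 = 464.5714 ms
Proportion correct = 7/10
IES = 464.5714 / (7/10) = 663.673 ms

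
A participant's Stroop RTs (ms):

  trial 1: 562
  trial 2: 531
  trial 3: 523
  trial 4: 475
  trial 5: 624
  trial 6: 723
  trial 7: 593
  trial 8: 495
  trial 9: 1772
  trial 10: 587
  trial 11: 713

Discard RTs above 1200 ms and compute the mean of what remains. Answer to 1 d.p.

Excluded: 1772
Retained (n=10): Σ = 5826
Mean = 5826/10 = 582.6000

582.6 ms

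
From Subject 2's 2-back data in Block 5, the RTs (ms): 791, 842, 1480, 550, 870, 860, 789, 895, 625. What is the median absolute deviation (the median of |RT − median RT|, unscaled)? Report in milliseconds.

Sorted: 550, 625, 789, 791, 842, 860, 870, 895, 1480 → median = 842
|x − 842|: 51, 0, 638, 292, 28, 18, 53, 53, 217
Sorted deviations: 0, 18, 28, 51, 53, 53, 217, 292, 638 → MAD = 53

53 ms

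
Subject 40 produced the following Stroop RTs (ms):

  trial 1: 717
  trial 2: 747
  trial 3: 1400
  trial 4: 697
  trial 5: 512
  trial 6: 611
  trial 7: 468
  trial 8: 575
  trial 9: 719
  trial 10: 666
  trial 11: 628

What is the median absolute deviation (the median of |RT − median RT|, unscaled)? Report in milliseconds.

55 ms

Sorted: 468, 512, 575, 611, 628, 666, 697, 717, 719, 747, 1400 → median = 666
|x − 666|: 51, 81, 734, 31, 154, 55, 198, 91, 53, 0, 38
Sorted deviations: 0, 31, 38, 51, 53, 55, 81, 91, 154, 198, 734 → MAD = 55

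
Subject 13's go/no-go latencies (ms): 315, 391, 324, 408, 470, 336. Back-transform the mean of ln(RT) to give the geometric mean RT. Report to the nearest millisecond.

ln(RT): 5.7526, 5.9687, 5.7807, 6.0113, 6.1527, 5.8171
Mean ln(RT) = 35.4831/6 = 5.91386
Geometric mean = exp(5.91386) = 370.13 ms

370 ms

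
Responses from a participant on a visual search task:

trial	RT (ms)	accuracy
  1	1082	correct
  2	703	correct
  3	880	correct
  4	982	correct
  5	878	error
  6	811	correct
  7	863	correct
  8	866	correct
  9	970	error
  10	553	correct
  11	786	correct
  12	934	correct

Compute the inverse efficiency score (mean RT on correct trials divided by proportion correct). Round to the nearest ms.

Correct trials (n=10): 1082, 703, 880, 982, 811, 863, 866, 553, 786, 934
Mean correct RT = 8460/10 = 846.0000 ms
Proportion correct = 10/12
IES = 846.0000 / (10/12) = 1015.200 ms

1015 ms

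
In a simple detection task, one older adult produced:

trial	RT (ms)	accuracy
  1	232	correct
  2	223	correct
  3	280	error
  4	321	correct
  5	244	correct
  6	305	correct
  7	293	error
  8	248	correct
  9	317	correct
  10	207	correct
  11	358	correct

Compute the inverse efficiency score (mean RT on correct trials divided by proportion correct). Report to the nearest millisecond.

333 ms

Correct trials (n=9): 232, 223, 321, 244, 305, 248, 317, 207, 358
Mean correct RT = 2455/9 = 272.7778 ms
Proportion correct = 9/11
IES = 272.7778 / (9/11) = 333.395 ms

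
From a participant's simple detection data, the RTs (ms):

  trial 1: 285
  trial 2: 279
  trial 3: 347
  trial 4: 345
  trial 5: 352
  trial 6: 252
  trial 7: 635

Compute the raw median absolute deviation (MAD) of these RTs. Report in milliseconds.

Sorted: 252, 279, 285, 345, 347, 352, 635 → median = 345
|x − 345|: 60, 66, 2, 0, 7, 93, 290
Sorted deviations: 0, 2, 7, 60, 66, 93, 290 → MAD = 60

60 ms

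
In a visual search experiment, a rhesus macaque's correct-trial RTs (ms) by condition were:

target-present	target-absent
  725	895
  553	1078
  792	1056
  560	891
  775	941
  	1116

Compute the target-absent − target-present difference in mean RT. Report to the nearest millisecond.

M(target-present) = 3405/5 = 681.000
M(target-absent) = 5977/6 = 996.167
Difference = 996.167 − 681.000 = 315.167 ms

315 ms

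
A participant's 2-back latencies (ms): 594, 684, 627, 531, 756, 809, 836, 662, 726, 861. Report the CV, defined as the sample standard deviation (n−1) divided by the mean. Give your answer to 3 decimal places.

0.153

n = 10, Σ = 7086, M = 708.6000
Σ(x−M)² = 106196.400; s = √(106196.400/9) = 108.6260
CV = 108.6260 / 708.6000 = 0.15330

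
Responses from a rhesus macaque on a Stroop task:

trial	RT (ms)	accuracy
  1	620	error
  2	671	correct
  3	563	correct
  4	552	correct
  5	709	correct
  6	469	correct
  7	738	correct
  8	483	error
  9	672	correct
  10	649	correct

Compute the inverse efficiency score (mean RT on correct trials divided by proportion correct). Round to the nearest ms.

785 ms

Correct trials (n=8): 671, 563, 552, 709, 469, 738, 672, 649
Mean correct RT = 5023/8 = 627.8750 ms
Proportion correct = 8/10
IES = 627.8750 / (8/10) = 784.844 ms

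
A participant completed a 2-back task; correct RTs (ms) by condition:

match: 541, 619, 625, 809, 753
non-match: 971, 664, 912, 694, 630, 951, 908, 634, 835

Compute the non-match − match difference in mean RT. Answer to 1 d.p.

M(match) = 3347/5 = 669.400
M(non-match) = 7199/9 = 799.889
Difference = 799.889 − 669.400 = 130.489 ms

130.5 ms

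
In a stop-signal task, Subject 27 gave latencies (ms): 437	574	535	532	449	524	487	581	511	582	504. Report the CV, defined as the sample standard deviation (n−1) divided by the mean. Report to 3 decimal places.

n = 11, Σ = 5716, M = 519.6364
Σ(x−M)² = 24220.545; s = √(24220.545/10) = 49.2144
CV = 49.2144 / 519.6364 = 0.09471

0.095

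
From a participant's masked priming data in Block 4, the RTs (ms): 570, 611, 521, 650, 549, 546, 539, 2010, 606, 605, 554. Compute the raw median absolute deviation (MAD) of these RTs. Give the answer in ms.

35 ms

Sorted: 521, 539, 546, 549, 554, 570, 605, 606, 611, 650, 2010 → median = 570
|x − 570|: 0, 41, 49, 80, 21, 24, 31, 1440, 36, 35, 16
Sorted deviations: 0, 16, 21, 24, 31, 35, 36, 41, 49, 80, 1440 → MAD = 35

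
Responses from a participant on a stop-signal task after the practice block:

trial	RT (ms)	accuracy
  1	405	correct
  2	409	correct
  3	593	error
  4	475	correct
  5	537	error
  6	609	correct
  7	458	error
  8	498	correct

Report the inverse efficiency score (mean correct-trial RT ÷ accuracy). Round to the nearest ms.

767 ms

Correct trials (n=5): 405, 409, 475, 609, 498
Mean correct RT = 2396/5 = 479.2000 ms
Proportion correct = 5/8
IES = 479.2000 / (5/8) = 766.720 ms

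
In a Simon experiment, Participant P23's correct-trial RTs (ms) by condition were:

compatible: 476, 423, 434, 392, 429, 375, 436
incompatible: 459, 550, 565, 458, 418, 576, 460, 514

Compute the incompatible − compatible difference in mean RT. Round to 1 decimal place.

M(compatible) = 2965/7 = 423.571
M(incompatible) = 4000/8 = 500.000
Difference = 500.000 − 423.571 = 76.429 ms

76.4 ms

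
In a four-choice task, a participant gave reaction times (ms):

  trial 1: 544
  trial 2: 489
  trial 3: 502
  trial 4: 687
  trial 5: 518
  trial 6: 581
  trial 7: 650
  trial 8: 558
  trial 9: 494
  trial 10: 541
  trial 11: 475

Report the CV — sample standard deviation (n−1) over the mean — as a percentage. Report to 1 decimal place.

12.3%

n = 11, Σ = 6039, M = 549.0000
Σ(x−M)² = 45710.000; s = √(45710.000/10) = 67.6092
CV = 67.6092 / 549.0000 = 0.12315 = 12.315%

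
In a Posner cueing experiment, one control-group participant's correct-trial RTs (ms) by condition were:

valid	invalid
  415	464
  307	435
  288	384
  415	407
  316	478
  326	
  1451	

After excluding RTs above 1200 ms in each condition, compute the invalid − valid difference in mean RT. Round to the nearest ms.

valid: exclude 1451
M(valid) = 2067/6 = 344.500
M(invalid) = 2168/5 = 433.600
Difference = 433.600 − 344.500 = 89.100 ms

89 ms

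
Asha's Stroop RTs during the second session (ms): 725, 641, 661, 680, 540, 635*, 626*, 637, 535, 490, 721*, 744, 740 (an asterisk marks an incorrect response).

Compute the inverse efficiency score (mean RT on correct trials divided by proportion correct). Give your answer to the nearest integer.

Correct trials (n=10): 725, 641, 661, 680, 540, 637, 535, 490, 744, 740
Mean correct RT = 6393/10 = 639.3000 ms
Proportion correct = 10/13
IES = 639.3000 / (10/13) = 831.090 ms

831 ms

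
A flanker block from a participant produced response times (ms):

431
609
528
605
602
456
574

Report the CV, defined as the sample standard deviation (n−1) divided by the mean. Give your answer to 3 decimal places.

n = 7, Σ = 3805, M = 543.5714
Σ(x−M)² = 32977.714; s = √(32977.714/6) = 74.1369
CV = 74.1369 / 543.5714 = 0.13639

0.136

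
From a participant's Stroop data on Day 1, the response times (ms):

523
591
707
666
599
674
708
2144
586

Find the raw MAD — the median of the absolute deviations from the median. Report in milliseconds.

Sorted: 523, 586, 591, 599, 666, 674, 707, 708, 2144 → median = 666
|x − 666|: 143, 75, 41, 0, 67, 8, 42, 1478, 80
Sorted deviations: 0, 8, 41, 42, 67, 75, 80, 143, 1478 → MAD = 67

67 ms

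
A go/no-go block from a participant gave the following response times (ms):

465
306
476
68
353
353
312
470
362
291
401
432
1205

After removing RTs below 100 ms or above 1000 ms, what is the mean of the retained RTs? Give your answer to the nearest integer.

384 ms

Excluded: 68, 1205
Retained (n=11): Σ = 4221
Mean = 4221/11 = 383.7273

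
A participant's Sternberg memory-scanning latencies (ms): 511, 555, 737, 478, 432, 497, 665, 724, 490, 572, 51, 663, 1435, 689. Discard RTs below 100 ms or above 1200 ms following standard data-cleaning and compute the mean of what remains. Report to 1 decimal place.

Excluded: 51, 1435
Retained (n=12): Σ = 7013
Mean = 7013/12 = 584.4167

584.4 ms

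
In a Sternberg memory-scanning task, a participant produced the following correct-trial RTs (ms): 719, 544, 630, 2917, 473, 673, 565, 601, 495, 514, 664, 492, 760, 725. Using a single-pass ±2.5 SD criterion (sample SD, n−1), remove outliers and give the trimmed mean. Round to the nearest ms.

n = 14, ΣRT = 10772, M = 769.429
Σ(x−M)² = 5082891.43; s = √(5082891.43/13) = 625.293
Cutoffs: 769.429 ± 2.5·625.293 → [-793.8, 2332.7]
Outside: 2917 → excluded.
Retained (n=13): Σ = 7855, mean = 7855/13 = 604.231

604 ms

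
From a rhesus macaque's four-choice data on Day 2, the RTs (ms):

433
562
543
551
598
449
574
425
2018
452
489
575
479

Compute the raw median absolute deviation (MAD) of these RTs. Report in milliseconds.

55 ms

Sorted: 425, 433, 449, 452, 479, 489, 543, 551, 562, 574, 575, 598, 2018 → median = 543
|x − 543|: 110, 19, 0, 8, 55, 94, 31, 118, 1475, 91, 54, 32, 64
Sorted deviations: 0, 8, 19, 31, 32, 54, 55, 64, 91, 94, 110, 118, 1475 → MAD = 55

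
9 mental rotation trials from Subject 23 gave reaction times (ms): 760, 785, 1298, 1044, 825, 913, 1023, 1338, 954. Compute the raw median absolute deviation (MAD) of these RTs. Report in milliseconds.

Sorted: 760, 785, 825, 913, 954, 1023, 1044, 1298, 1338 → median = 954
|x − 954|: 194, 169, 344, 90, 129, 41, 69, 384, 0
Sorted deviations: 0, 41, 69, 90, 129, 169, 194, 344, 384 → MAD = 129

129 ms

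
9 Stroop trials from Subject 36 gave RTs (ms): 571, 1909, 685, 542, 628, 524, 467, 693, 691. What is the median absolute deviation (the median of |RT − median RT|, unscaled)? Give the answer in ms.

Sorted: 467, 524, 542, 571, 628, 685, 691, 693, 1909 → median = 628
|x − 628|: 57, 1281, 57, 86, 0, 104, 161, 65, 63
Sorted deviations: 0, 57, 57, 63, 65, 86, 104, 161, 1281 → MAD = 65

65 ms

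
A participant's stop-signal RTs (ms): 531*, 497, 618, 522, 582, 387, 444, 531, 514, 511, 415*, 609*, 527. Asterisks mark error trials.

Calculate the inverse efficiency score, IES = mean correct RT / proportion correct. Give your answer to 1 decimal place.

Correct trials (n=10): 497, 618, 522, 582, 387, 444, 531, 514, 511, 527
Mean correct RT = 5133/10 = 513.3000 ms
Proportion correct = 10/13
IES = 513.3000 / (10/13) = 667.290 ms

667.3 ms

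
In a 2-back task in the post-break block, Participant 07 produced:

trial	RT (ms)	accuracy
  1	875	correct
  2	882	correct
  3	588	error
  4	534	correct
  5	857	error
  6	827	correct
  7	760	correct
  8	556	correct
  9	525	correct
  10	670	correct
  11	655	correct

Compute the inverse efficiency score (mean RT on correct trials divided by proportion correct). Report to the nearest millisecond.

Correct trials (n=9): 875, 882, 534, 827, 760, 556, 525, 670, 655
Mean correct RT = 6284/9 = 698.2222 ms
Proportion correct = 9/11
IES = 698.2222 / (9/11) = 853.383 ms

853 ms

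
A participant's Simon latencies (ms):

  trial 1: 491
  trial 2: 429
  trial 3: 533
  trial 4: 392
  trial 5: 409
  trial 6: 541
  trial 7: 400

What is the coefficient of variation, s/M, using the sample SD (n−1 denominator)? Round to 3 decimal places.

0.140

n = 7, Σ = 3195, M = 456.4286
Σ(x−M)² = 24547.714; s = √(24547.714/6) = 63.9632
CV = 63.9632 / 456.4286 = 0.14014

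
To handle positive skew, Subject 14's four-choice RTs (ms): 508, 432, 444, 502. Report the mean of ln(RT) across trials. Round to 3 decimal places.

ln(RT): 6.2305, 6.0684, 6.0958, 6.2186
Σ ln(RT) = 24.6133
Mean = 24.6133/4 = 6.15333

6.153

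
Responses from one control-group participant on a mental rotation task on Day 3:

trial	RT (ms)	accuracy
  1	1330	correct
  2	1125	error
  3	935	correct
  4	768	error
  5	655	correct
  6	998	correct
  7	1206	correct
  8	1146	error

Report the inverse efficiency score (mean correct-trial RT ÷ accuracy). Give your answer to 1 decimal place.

1639.7 ms

Correct trials (n=5): 1330, 935, 655, 998, 1206
Mean correct RT = 5124/5 = 1024.8000 ms
Proportion correct = 5/8
IES = 1024.8000 / (5/8) = 1639.680 ms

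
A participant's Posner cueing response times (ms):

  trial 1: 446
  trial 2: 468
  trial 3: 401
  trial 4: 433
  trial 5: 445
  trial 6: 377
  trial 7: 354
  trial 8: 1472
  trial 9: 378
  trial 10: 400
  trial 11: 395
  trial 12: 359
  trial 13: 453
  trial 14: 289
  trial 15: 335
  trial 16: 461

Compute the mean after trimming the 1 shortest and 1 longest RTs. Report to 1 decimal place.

Sorted: 289, 335, 354, 359, 377, 378, 395, 400, 401, 433, 445, 446, 453, 461, 468, 1472
Drop lowest 1 (289) and highest 1 (1472)
Remaining (n=14): Σ = 5705, mean = 5705/14 = 407.500

407.5 ms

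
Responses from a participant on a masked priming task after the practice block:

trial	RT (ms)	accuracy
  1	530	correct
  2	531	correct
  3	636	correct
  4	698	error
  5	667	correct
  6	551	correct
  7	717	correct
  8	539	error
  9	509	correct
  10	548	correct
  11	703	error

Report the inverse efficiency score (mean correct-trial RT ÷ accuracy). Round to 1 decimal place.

Correct trials (n=8): 530, 531, 636, 667, 551, 717, 509, 548
Mean correct RT = 4689/8 = 586.1250 ms
Proportion correct = 8/11
IES = 586.1250 / (8/11) = 805.922 ms

805.9 ms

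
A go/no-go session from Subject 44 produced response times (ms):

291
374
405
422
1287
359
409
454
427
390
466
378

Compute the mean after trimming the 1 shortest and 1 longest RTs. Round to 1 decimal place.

Sorted: 291, 359, 374, 378, 390, 405, 409, 422, 427, 454, 466, 1287
Drop lowest 1 (291) and highest 1 (1287)
Remaining (n=10): Σ = 4084, mean = 4084/10 = 408.400

408.4 ms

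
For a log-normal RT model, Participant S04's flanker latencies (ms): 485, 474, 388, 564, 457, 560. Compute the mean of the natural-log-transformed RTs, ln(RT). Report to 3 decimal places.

6.182

ln(RT): 6.1841, 6.1612, 5.9610, 6.3351, 6.1247, 6.3279
Σ ln(RT) = 37.0940
Mean = 37.0940/6 = 6.18234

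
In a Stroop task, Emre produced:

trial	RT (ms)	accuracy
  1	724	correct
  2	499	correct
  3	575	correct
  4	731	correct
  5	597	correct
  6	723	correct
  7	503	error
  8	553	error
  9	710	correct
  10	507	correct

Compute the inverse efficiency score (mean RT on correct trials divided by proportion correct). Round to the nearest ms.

Correct trials (n=8): 724, 499, 575, 731, 597, 723, 710, 507
Mean correct RT = 5066/8 = 633.2500 ms
Proportion correct = 8/10
IES = 633.2500 / (8/10) = 791.562 ms

792 ms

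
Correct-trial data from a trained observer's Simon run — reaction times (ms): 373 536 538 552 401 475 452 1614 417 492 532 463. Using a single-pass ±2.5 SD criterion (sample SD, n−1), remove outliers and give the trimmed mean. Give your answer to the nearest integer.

476 ms

n = 12, ΣRT = 6845, M = 570.417
Σ(x−M)² = 1225142.92; s = √(1225142.92/11) = 333.731
Cutoffs: 570.417 ± 2.5·333.731 → [-263.9, 1404.7]
Outside: 1614 → excluded.
Retained (n=11): Σ = 5231, mean = 5231/11 = 475.545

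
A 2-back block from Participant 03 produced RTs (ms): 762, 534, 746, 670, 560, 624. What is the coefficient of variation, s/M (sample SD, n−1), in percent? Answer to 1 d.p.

14.5%

n = 6, Σ = 3896, M = 649.3333
Σ(x−M)² = 44389.333; s = √(44389.333/5) = 94.2224
CV = 94.2224 / 649.3333 = 0.14511 = 14.511%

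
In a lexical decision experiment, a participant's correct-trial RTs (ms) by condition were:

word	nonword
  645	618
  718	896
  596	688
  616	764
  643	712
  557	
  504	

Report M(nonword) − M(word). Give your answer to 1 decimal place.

M(word) = 4279/7 = 611.286
M(nonword) = 3678/5 = 735.600
Difference = 735.600 − 611.286 = 124.314 ms

124.3 ms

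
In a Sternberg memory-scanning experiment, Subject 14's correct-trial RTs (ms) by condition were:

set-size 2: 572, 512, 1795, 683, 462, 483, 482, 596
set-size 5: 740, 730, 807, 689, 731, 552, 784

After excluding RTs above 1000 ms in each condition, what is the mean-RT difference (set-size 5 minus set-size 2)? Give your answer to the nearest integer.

set-size 2: exclude 1795
M(set-size 2) = 3790/7 = 541.429
M(set-size 5) = 5033/7 = 719.000
Difference = 719.000 − 541.429 = 177.571 ms

178 ms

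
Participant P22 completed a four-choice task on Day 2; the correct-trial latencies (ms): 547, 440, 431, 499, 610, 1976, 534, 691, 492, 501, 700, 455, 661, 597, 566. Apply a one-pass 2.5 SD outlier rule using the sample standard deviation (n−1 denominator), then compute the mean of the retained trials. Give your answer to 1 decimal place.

551.7 ms

n = 15, ΣRT = 9700, M = 646.667
Σ(x−M)² = 1997993.33; s = √(1997993.33/14) = 377.775
Cutoffs: 646.667 ± 2.5·377.775 → [-297.8, 1591.1]
Outside: 1976 → excluded.
Retained (n=14): Σ = 7724, mean = 7724/14 = 551.714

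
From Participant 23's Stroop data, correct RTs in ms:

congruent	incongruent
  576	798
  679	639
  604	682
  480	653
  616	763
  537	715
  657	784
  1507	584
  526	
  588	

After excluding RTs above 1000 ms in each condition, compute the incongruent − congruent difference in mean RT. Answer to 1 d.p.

117.5 ms

congruent: exclude 1507
M(congruent) = 5263/9 = 584.778
M(incongruent) = 5618/8 = 702.250
Difference = 702.250 − 584.778 = 117.472 ms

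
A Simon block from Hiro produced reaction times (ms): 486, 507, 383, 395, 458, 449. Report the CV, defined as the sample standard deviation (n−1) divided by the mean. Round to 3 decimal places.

n = 6, Σ = 2678, M = 446.3333
Σ(x−M)² = 12043.333; s = √(12043.333/5) = 49.0782
CV = 49.0782 / 446.3333 = 0.10996

0.110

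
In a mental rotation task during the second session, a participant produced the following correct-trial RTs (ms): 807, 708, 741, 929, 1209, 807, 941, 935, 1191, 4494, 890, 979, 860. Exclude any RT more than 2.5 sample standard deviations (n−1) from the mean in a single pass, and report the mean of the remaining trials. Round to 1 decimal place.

n = 13, ΣRT = 15491, M = 1191.615
Σ(x−M)² = 12082615.08; s = √(12082615.08/12) = 1003.436
Cutoffs: 1191.615 ± 2.5·1003.436 → [-1317.0, 3700.2]
Outside: 4494 → excluded.
Retained (n=12): Σ = 10997, mean = 10997/12 = 916.417

916.4 ms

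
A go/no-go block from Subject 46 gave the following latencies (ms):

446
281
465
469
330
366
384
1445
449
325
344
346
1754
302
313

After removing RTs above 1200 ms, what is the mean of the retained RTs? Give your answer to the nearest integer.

Excluded: 1445, 1754
Retained (n=13): Σ = 4820
Mean = 4820/13 = 370.7692

371 ms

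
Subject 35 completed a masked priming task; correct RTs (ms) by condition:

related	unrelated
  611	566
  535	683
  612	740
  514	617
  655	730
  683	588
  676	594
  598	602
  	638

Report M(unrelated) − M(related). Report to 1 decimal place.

29.3 ms

M(related) = 4884/8 = 610.500
M(unrelated) = 5758/9 = 639.778
Difference = 639.778 − 610.500 = 29.278 ms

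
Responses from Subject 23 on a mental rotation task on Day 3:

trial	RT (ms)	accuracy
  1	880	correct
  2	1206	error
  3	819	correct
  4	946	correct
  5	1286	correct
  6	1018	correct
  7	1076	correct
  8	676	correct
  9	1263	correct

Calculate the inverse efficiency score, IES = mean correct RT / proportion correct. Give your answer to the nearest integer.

1120 ms

Correct trials (n=8): 880, 819, 946, 1286, 1018, 1076, 676, 1263
Mean correct RT = 7964/8 = 995.5000 ms
Proportion correct = 8/9
IES = 995.5000 / (8/9) = 1119.938 ms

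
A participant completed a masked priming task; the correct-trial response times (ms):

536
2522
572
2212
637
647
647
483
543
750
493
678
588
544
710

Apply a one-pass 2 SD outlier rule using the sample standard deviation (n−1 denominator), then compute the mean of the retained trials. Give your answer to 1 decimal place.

n = 15, ΣRT = 12562, M = 837.467
Σ(x−M)² = 5529789.73; s = √(5529789.73/14) = 628.478
Cutoffs: 837.467 ± 2·628.478 → [-419.5, 2094.4]
Outside: 2212, 2522 → excluded.
Retained (n=13): Σ = 7828, mean = 7828/13 = 602.154

602.2 ms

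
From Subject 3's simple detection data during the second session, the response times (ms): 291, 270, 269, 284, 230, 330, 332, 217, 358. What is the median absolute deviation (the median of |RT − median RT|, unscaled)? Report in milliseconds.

46 ms

Sorted: 217, 230, 269, 270, 284, 291, 330, 332, 358 → median = 284
|x − 284|: 7, 14, 15, 0, 54, 46, 48, 67, 74
Sorted deviations: 0, 7, 14, 15, 46, 48, 54, 67, 74 → MAD = 46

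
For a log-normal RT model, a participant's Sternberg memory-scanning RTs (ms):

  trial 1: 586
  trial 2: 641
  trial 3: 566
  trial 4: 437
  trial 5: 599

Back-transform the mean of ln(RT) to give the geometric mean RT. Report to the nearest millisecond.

ln(RT): 6.3733, 6.4630, 6.3386, 6.0799, 6.3953
Mean ln(RT) = 31.6501/5 = 6.33003
Geometric mean = exp(6.33003) = 561.17 ms

561 ms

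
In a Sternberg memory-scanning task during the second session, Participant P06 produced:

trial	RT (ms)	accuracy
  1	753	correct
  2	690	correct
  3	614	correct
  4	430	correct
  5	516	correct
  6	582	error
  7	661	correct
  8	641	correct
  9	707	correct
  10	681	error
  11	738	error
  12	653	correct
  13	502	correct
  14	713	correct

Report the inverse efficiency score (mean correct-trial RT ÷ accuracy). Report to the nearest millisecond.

Correct trials (n=11): 753, 690, 614, 430, 516, 661, 641, 707, 653, 502, 713
Mean correct RT = 6880/11 = 625.4545 ms
Proportion correct = 11/14
IES = 625.4545 / (11/14) = 796.033 ms

796 ms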